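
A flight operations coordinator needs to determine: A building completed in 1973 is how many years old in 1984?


Birth year: 1973
Current year: 1984
Age = current year - birth year
Age = 1984 - 1973 = 11

11


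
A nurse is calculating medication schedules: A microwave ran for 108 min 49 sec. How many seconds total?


Minutes: 108
Extra seconds: 49
Seconds per minute: 60
Minutes to seconds: 108 x 60 = 6480
Total: 6480 + 49 = 6529

6529


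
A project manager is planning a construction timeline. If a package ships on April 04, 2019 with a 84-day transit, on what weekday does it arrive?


Start: 2019-04-04 (Thursday)
Step 1 - find target date: add 84 days
  2019-04-04 + 84 days = 2019-06-27
Step 2 - day of week:
  84 mod 7 = 0
  Thursday + 0 days -> Thursday
Result: Thursday (2019-06-27)

Thursday


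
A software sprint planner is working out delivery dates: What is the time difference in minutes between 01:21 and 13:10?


Start time: 01:21 = 81 minutes from midnight
End time: 13:10 = 790 minutes from midnight
Difference: 790 - 81 = 709 minutes
That is 11 hours and 49 minutes

709


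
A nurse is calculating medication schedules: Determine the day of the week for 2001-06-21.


Date: 2001-06-21
January 1, 2001 is a Monday
Day of year: 172
Offset from Jan 1: 171 days
171 mod 7 = 3
Result: Thursday

Thursday


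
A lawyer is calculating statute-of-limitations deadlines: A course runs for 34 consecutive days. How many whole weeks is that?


Total days: 34
Days per week: 7
Division: 34 / 7 = 4 remainder 6
Complete weeks: 4
Remaining days: 6

4


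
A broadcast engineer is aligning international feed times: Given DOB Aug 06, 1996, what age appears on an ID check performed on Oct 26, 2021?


Birth: 1996-08-06
Reference: 2021-10-26
Year difference: 2021 - 1996 = 25
Has birthday (08-06) occurred by 10-26? Yes
Age in full years: 25

25


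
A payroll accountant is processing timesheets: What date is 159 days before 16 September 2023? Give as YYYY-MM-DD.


Start: 2023-09-16
Subtracting 159 days
Days already passed in September: 16
After going back through September: 143 more days to subtract
August 2023: 31 days, 112 remaining
July 2023: 31 days, 81 remaining
June 2023: 30 days, 51 remaining
May 2023: 31 days, 20 remaining
Result: 2023-04-10

2023-04-10


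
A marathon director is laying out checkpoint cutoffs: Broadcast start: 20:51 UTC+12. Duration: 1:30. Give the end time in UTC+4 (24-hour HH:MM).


Start: 20:51 in UTC+12
Step 1 - add duration:
  minutes: 51 + 30 = 81 (carry 1h)
  hours: 20 + 1 + 1 = 22
  end in UTC+12: 22:21
Step 2 - convert UTC+12 -> UTC+4:
  offset difference: 4 - (12) = -8 hours
  22 + (-8) = 14 -> mod 24 = 14
Result: 14:21 in UTC+4

14:21


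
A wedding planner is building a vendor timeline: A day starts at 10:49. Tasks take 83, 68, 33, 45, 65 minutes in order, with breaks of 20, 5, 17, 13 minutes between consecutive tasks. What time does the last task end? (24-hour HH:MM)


Start: 10:49 = 649 min from midnight
  after task 1 (83 min): 12:12
  after break (20 min): 12:32
  after task 2 (68 min): 13:40
  after break (5 min): 13:45
  after task 3 (33 min): 14:18
  after break (17 min): 14:35
  after task 4 (45 min): 15:20
  after break (13 min): 15:33
  after task 5 (65 min): 16:38
Total elapsed: 349 minutes
End time: 16:38

16:38


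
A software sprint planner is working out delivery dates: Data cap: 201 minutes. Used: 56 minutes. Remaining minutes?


Total budget: 201 minutes
Time used: 56 minutes
Remaining: 201 - 56 = 145 minutes
Percent used: 27.9%
Percent remaining: 72.1%

145


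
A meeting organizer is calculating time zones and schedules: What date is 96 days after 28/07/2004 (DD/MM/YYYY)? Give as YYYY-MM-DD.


Start: 2004-07-28
Adding 96 days
Days remaining in July: 3
After July: 93 days still to add
August 2004: 31 days, 62 remaining
September 2004: 30 days, 32 remaining
October 2004: 31 days, 1 remaining
November 2004 has 30 days, need 1
Result: 2004-11-01

2004-11-01


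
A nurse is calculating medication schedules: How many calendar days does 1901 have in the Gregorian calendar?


Year: 1901
Check leap year rules:
Divisible by 4? No
1901 is not a leap year
Days: 365

365


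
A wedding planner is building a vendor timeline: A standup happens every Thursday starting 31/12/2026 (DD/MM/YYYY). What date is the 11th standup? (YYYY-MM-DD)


First occurrence: 2026-12-31 (occurrence 1)
Each occurrence is 7 days after the previous.
Occurrence 11 is 10 weeks after the first.
10 weeks = 70 days
2026-12-31 + 70 days = 2027-03-11

2027-03-11


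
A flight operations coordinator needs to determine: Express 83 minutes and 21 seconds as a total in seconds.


Minutes: 83
Seconds: 21
Convert minutes to seconds: 83 x 60 = 4980
Add remaining seconds: 4980 + 21 = 5001

5001


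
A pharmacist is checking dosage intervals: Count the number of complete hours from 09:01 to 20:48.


Start: 09:01
End: 20:48
Hour difference: 20 - 9 = 11 hours
Minute difference: 48 - 1 = 47 minutes
Total minutes: 707
Complete hours: 707 / 60 = 11 (remainder 47)

11


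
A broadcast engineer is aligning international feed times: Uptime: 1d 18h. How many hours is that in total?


Days: 1
Extra hours: 18
Hours per day: 24
Days to hours: 1 x 24 = 24
Total: 24 + 18 = 42

42


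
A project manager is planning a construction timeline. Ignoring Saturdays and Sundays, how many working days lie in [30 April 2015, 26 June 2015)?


Start: 2015-04-30 (Thursday)
End (exclusive): 2015-06-26 (Friday)
Total calendar days: 57
Full weeks: 57 // 7 = 8 -> 40 weekdays
Remaining 1 days starting on Thursday:
  Thu(w) -> 1 weekdays
Total business days: 40 + 1 = 41

41


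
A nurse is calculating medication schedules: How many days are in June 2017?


Month: June
Year: 2017
June is a 30-day month
Total: 30 days

30


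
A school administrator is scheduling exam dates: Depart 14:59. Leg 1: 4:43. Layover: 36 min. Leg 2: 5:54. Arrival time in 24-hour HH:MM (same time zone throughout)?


Depart: 14:59
Leg 1: +283 min -> 19:42
Layover: +36 min -> 20:18
Leg 2: +354 min -> 02:12
Total travel: 673 minutes = 11h 13m
Arrival: 02:12

02:12


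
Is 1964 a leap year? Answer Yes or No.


Year: 1964
Divisible by 4? 1964 / 4 = 491.0 -> Yes
Divisible by 100? 1964 / 100 = 19.64 -> No
Divisible by 4 but not 100, so it IS a leap year

Yes


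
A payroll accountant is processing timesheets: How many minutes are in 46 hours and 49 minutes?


Hours: 46
Minutes: 49
Convert hours to minutes: 46 x 60 = 2760
Add remaining minutes: 2760 + 49 = 2809

2809


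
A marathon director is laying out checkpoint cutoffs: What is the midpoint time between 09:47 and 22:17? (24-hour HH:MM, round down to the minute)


Start time: 09:47 = 587 minutes from midnight
End time: 22:17 = 1337 minutes from midnight
Sum: 587 + 1337 = 1924
Midpoint: 1924 / 2 = 962 minutes
Convert: 962 / 60 = 16 hours, 2 minutes
Result: 16:02

16:02


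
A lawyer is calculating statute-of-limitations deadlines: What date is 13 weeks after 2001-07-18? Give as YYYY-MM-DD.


Start: 2001-07-18
Weeks to add: 13
Convert to days: 13 x 7 = 91 days
Add 91 days to 2001-07-18
Result: 2001-10-17

2001-10-17


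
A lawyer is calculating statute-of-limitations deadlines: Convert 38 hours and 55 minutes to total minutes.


Hours: 38
Extra minutes: 55
Minutes per hour: 60
Hours to minutes: 38 x 60 = 2280
Total: 2280 + 55 = 2335

2335


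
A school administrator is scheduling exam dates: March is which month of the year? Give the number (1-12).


Calendar month order:
2. February
3. March <--
4. April
March is month number 3

3


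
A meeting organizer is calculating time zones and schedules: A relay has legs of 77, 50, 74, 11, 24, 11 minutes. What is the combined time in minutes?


Durations: 77, 50, 74, 11, 24, 11
Running sum: 77
+ 50 = 127
+ 74 = 201
+ 11 = 212
+ 24 = 236
+ 11 = 247
Total duration: 247 minutes
That is 4 hours and 7 minutes

247


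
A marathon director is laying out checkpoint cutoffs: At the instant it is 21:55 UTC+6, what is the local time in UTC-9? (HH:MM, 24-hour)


Local time: 21:55 at UTC+6 (offset 6h)
Target zone: UTC-9 (offset -9h)
Difference: -9 - (6) = -15 hours
Calculation: 21 + (-15) = 6
Result: 06:55

06:55


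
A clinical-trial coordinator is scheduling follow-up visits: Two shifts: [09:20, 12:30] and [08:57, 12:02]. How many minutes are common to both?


Interval A: [560, 750] minutes from midnight
Interval B: [537, 722] minutes from midnight
Overlap start = max(560, 537) = 560
Overlap end = min(750, 722) = 722
Overlap = 722 - 560 = 162 minutes

162


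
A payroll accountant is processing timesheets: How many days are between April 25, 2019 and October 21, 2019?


Start date: 2019-04-25
End date: 2019-10-21
Apr 2019: +6 days
May 2019: +31 days
Jun 2019: +30 days
... (4 more months)
Total: 179 days

179


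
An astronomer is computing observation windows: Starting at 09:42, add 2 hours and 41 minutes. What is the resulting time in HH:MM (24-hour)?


Start time: 09:42
Adding: 2 hours 41 minutes
Minutes: 42 + 41 = 83
Minute overflow: 83 >= 60, so carry 1 hour, minutes = 23
Hours: 9 + 2 + 1 = 12
Result: 12:23

12:23


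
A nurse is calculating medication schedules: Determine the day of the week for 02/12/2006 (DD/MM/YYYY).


Date: 2006-12-02
January 1, 2006 is a Sunday
Day of year: 336
Offset from Jan 1: 335 days
335 mod 7 = 6
Result: Saturday

Saturday


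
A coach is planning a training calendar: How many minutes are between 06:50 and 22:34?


Start time: 06:50 = 410 minutes from midnight
End time: 22:34 = 1354 minutes from midnight
Difference: 1354 - 410 = 944 minutes
That is 15 hours and 44 minutes

944


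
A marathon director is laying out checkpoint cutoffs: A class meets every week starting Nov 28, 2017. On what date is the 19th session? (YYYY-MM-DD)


First occurrence: 2017-11-28 (occurrence 1)
Each occurrence is 7 days after the previous.
Occurrence 19 is 18 weeks after the first.
18 weeks = 126 days
2017-11-28 + 126 days = 2018-04-03

2018-04-03


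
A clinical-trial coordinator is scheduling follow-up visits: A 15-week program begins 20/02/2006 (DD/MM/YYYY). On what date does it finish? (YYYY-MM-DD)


Start: 2006-02-20
Weeks to add: 15
Convert to days: 15 x 7 = 105 days
Add 105 days to 2006-02-20
Result: 2006-06-05

2006-06-05


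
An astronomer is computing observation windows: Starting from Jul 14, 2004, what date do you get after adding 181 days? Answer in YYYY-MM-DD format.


Start: 2004-07-14
Adding 181 days
Days remaining in July: 17
After July: 164 days still to add
August 2004: 31 days, 133 remaining
September 2004: 30 days, 103 remaining
October 2004: 31 days, 72 remaining
November 2004: 30 days, 42 remaining
Result: 2005-01-11

2005-01-11


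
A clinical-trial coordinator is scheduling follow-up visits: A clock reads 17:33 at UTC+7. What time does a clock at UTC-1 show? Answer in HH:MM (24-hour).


Local time: 17:33 at UTC+7 (offset 7h)
Target zone: UTC-1 (offset -1h)
Difference: -1 - (7) = -8 hours
Calculation: 17 + (-8) = 9
Result: 09:33

09:33


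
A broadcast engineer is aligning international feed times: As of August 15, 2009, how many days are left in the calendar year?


Start: August 15, 2009
End: December 31, 2009
Days left in August: 16
September: 30
October: 31
November: 30
December: 31
Sum of remaining months: 122
Total: 16 + 122 = 138

138


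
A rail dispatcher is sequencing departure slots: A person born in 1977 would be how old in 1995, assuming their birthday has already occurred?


Birth year: 1977
Current year: 1995
Age = current year - birth year
Age = 1995 - 1977 = 18

18


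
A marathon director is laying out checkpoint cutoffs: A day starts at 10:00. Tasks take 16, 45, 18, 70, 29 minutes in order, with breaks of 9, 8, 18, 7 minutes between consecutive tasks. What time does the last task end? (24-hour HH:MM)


Start: 10:00 = 600 min from midnight
  after task 1 (16 min): 10:16
  after break (9 min): 10:25
  after task 2 (45 min): 11:10
  after break (8 min): 11:18
  after task 3 (18 min): 11:36
  after break (18 min): 11:54
  after task 4 (70 min): 13:04
  after break (7 min): 13:11
  after task 5 (29 min): 13:40
Total elapsed: 220 minutes
End time: 13:40

13:40


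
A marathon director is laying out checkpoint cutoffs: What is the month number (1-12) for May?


Calendar month order:
4. April
5. May <--
6. June
May is month number 5

5


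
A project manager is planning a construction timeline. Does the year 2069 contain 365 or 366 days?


Year: 2069
Check leap year rules:
Divisible by 4? No
2069 is not a leap year
Days: 365

365


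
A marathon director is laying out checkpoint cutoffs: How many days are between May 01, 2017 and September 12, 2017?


Start date: 2017-05-01
End date: 2017-09-12
May 2017: +31 days
Jun 2017: +30 days
Jul 2017: +31 days
Aug 2017: +31 days
Sep 2017: +11 days
Total: 134 days

134


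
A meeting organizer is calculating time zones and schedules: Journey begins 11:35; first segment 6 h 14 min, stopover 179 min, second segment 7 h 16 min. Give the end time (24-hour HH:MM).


Depart: 11:35
Leg 1: +374 min -> 17:49
Layover: +179 min -> 20:48
Leg 2: +436 min -> 04:04
Total travel: 989 minutes = 16h 29m
Arrival: 04:04

04:04


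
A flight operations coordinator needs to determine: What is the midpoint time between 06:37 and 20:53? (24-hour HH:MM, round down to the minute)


Start time: 06:37 = 397 minutes from midnight
End time: 20:53 = 1253 minutes from midnight
Sum: 397 + 1253 = 1650
Midpoint: 1650 / 2 = 825 minutes
Convert: 825 / 60 = 13 hours, 45 minutes
Result: 13:45

13:45


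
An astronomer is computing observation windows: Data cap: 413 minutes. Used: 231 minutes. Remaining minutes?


Total budget: 413 minutes
Time used: 231 minutes
Remaining: 413 - 231 = 182 minutes
Percent used: 55.9%
Percent remaining: 44.1%

182


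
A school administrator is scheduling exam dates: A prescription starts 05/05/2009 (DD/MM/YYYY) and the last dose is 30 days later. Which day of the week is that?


Start: 2009-05-05 (Tuesday)
Step 1 - find target date: add 30 days
  2009-05-05 + 30 days = 2009-06-04
Step 2 - day of week:
  30 mod 7 = 2
  Tuesday + 2 days -> Thursday
Result: Thursday (2009-06-04)

Thursday


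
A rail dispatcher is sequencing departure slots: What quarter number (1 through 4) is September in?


Month: September (month 9)
Q1: January-March (months 1-3)
Q2: April-June (months 4-6)
Q3: July-September (months 7-9)
Q4: October-December (months 10-12)
Month 9 falls in Q3

3


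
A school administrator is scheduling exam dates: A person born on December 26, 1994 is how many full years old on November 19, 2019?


Birth: 1994-12-26
Reference: 2019-11-19
Year difference: 2019 - 1994 = 25
Has birthday (12-26) occurred by 11-19? No
Birthday not yet reached this year -> subtract 1
Age in full years: 24

24


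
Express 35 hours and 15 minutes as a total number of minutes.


Hours: 35
Extra minutes: 15
Minutes per hour: 60
Hours to minutes: 35 x 60 = 2100
Total: 2100 + 15 = 2115

2115


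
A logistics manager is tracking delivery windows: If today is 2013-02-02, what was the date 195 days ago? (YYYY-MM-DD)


Start: 2013-02-02
Subtracting 195 days
Days already passed in February: 2
After going back through February: 193 more days to subtract
January 2013: 31 days, 162 remaining
December 2012: 31 days, 131 remaining
November 2012: 30 days, 101 remaining
October 2012: 31 days, 70 remaining
Result: 2012-07-22

2012-07-22


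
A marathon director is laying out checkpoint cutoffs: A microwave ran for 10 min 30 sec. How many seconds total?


Minutes: 10
Extra seconds: 30
Seconds per minute: 60
Minutes to seconds: 10 x 60 = 600
Total: 600 + 30 = 630

630


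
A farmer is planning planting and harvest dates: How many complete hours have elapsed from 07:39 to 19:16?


Start: 07:39
End: 19:16
Hour difference: 19 - 7 = 12 hours
Minute difference: 16 - 39 = -23 minutes
Total minutes: 697
Complete hours: 697 / 60 = 11 (remainder 37)

11


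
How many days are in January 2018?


Month: January
Year: 2018
January is a 31-day month
Total: 31 days

31


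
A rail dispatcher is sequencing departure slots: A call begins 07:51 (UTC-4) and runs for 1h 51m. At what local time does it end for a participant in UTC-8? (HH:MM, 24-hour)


Start: 07:51 in UTC-4
Step 1 - add duration:
  minutes: 51 + 51 = 102 (carry 1h)
  hours: 7 + 1 + 1 = 9
  end in UTC-4: 09:42
Step 2 - convert UTC-4 -> UTC-8:
  offset difference: -8 - (-4) = -4 hours
  9 + (-4) = 5 -> mod 24 = 5
Result: 05:42 in UTC-8

05:42


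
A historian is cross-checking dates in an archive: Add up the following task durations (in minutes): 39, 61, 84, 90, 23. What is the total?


Durations: 39, 61, 84, 90, 23
Running sum: 39
+ 61 = 100
+ 84 = 184
+ 90 = 274
+ 23 = 297
Total duration: 297 minutes
That is 4 hours and 57 minutes

297


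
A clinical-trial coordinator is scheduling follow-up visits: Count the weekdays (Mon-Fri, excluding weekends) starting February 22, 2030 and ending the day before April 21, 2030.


Start: 2030-02-22 (Friday)
End (exclusive): 2030-04-21 (Sunday)
Total calendar days: 58
Full weeks: 58 // 7 = 8 -> 40 weekdays
Remaining 2 days starting on Friday:
  Fri(w), Sat(-) -> 1 weekdays
Total business days: 40 + 1 = 41

41


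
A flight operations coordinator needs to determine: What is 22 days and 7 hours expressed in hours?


Days: 22
Extra hours: 7
Hours per day: 24
Days to hours: 22 x 24 = 528
Total: 528 + 7 = 535

535


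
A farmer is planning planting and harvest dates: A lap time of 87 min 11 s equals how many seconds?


Minutes: 87
Seconds: 11
Convert minutes to seconds: 87 x 60 = 5220
Add remaining seconds: 5220 + 11 = 5231

5231


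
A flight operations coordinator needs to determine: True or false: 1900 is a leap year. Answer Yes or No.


Year: 1900
Divisible by 4? 1900 / 4 = 475.0 -> Yes
Divisible by 100? 1900 / 100 = 19.0 -> Yes
Divisible by 400? 1900 / 400 = 4.75 -> No
Divisible by 100 but not 400, so NOT a leap year

No


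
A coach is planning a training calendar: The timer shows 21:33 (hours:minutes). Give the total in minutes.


Hours: 21
Minutes: 33
Convert hours to minutes: 21 x 60 = 1260
Add remaining minutes: 1260 + 33 = 1293

1293


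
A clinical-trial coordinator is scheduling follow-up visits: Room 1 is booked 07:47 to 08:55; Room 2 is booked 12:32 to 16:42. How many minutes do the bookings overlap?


Interval A: [467, 535] minutes from midnight
Interval B: [752, 1002] minutes from midnight
Overlap start = max(467, 752) = 752
Overlap end = min(535, 1002) = 535
End <= start, so the intervals do not overlap: 0 minutes

0


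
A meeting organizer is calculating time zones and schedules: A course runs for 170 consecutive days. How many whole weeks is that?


Total days: 170
Days per week: 7
Division: 170 / 7 = 24 remainder 2
Complete weeks: 24
Remaining days: 2

24


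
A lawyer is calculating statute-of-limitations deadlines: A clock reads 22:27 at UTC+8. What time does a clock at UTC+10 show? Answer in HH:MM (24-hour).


Local time: 22:27 at UTC+8 (offset 8h)
Target zone: UTC+10 (offset 10h)
Difference: 10 - (8) = 2 hours
Calculation: 22 + (2) = 24
Wraparound: (24) mod 24 = 0
Result: 00:27

00:27


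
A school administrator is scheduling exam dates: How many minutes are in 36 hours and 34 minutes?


Hours: 36
Extra minutes: 34
Minutes per hour: 60
Hours to minutes: 36 x 60 = 2160
Total: 2160 + 34 = 2194

2194


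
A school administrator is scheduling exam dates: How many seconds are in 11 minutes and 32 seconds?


Minutes: 11
Seconds: 32
Convert minutes to seconds: 11 x 60 = 660
Add remaining seconds: 660 + 32 = 692

692


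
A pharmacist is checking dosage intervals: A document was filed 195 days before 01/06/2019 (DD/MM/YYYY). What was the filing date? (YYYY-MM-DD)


Start: 2019-06-01
Subtracting 195 days
Days already passed in June: 1
After going back through June: 194 more days to subtract
May 2019: 31 days, 163 remaining
April 2019: 30 days, 133 remaining
March 2019: 31 days, 102 remaining
February 2019: 28 days, 74 remaining
Result: 2018-11-18

2018-11-18


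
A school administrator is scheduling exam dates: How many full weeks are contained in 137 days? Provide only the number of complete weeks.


Total days: 137
Days per week: 7
Division: 137 / 7 = 19 remainder 4
Complete weeks: 19
Remaining days: 4

19


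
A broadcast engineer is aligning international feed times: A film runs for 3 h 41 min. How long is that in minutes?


Hours: 3
Minutes: 41
Convert hours to minutes: 3 x 60 = 180
Add remaining minutes: 180 + 41 = 221

221


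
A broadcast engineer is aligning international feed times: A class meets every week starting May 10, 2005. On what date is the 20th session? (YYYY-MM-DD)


First occurrence: 2005-05-10 (occurrence 1)
Each occurrence is 7 days after the previous.
Occurrence 20 is 19 weeks after the first.
19 weeks = 133 days
2005-05-10 + 133 days = 2005-09-20

2005-09-20


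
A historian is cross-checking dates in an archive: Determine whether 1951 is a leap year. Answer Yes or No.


Year: 1951
Divisible by 4? 1951 / 4 = 487.75 -> No
Not divisible by 4, so NOT a leap year

No


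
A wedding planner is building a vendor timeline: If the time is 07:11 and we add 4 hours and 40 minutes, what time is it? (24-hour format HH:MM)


Start time: 07:11
Adding: 4 hours 40 minutes
Minutes: 11 + 40 = 51
Hours: 7 + 4 + 0 = 11
Result: 11:51

11:51


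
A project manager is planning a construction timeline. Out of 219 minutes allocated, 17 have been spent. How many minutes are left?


Total budget: 219 minutes
Time used: 17 minutes
Remaining: 219 - 17 = 202 minutes
Percent used: 7.8%
Percent remaining: 92.2%

202


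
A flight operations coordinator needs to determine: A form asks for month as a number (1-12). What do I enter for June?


Calendar month order:
5. May
6. June <--
7. July
June is month number 6

6


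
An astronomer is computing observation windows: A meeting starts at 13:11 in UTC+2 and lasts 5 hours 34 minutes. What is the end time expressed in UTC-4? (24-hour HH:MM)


Start: 13:11 in UTC+2
Step 1 - add duration:
  minutes: 11 + 34 = 45
  hours: 13 + 5 + 0 = 18
  end in UTC+2: 18:45
Step 2 - convert UTC+2 -> UTC-4:
  offset difference: -4 - (2) = -6 hours
  18 + (-6) = 12 -> mod 24 = 12
Result: 12:45 in UTC-4

12:45


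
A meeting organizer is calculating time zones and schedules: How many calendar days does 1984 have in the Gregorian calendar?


Year: 1984
Check leap year rules:
Divisible by 4? Yes
Divisible by 100? No
1984 is a leap year
Days: 366

366


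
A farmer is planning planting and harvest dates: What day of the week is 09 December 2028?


Date: 2028-12-09
January 1, 2028 is a Saturday
Day of year: 344
Offset from Jan 1: 343 days
343 mod 7 = 0
Result: Saturday

Saturday


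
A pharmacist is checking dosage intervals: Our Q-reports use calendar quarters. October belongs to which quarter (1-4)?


Month: October (month 10)
Q1: January-March (months 1-3)
Q2: April-June (months 4-6)
Q3: July-September (months 7-9)
Q4: October-December (months 10-12)
Month 10 falls in Q4

4


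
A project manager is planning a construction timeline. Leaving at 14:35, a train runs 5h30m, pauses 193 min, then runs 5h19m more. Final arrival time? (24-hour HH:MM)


Depart: 14:35
Leg 1: +330 min -> 20:05
Layover: +193 min -> 23:18
Leg 2: +319 min -> 04:37
Total travel: 842 minutes = 14h 2m
Arrival: 04:37

04:37


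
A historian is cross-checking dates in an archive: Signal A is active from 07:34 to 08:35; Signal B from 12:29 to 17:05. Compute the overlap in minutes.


Interval A: [454, 515] minutes from midnight
Interval B: [749, 1025] minutes from midnight
Overlap start = max(454, 749) = 749
Overlap end = min(515, 1025) = 515
End <= start, so the intervals do not overlap: 0 minutes

0


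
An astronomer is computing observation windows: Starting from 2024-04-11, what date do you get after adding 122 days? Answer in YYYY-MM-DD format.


Start: 2024-04-11
Adding 122 days
Days remaining in April: 19
After April: 103 days still to add
May 2024: 31 days, 72 remaining
June 2024: 30 days, 42 remaining
July 2024: 31 days, 11 remaining
August 2024 has 31 days, need 11
Result: 2024-08-11

2024-08-11


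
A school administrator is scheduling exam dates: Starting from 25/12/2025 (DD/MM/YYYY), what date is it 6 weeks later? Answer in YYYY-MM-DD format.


Start: 2025-12-25
Weeks to add: 6
Convert to days: 6 x 7 = 42 days
Add 42 days to 2025-12-25
Result: 2026-02-05

2026-02-05


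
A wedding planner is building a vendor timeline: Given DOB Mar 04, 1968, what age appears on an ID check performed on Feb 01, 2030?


Birth: 1968-03-04
Reference: 2030-02-01
Year difference: 2030 - 1968 = 62
Has birthday (03-04) occurred by 02-01? No
Birthday not yet reached this year -> subtract 1
Age in full years: 61

61


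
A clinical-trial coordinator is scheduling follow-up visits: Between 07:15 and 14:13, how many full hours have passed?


Start: 07:15
End: 14:13
Hour difference: 14 - 7 = 7 hours
Minute difference: 13 - 15 = -2 minutes
Total minutes: 418
Complete hours: 418 / 60 = 6 (remainder 58)

6


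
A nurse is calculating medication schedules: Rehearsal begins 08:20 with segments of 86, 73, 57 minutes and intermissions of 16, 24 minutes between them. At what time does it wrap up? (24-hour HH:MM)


Start: 08:20 = 500 min from midnight
  after task 1 (86 min): 09:46
  after break (16 min): 10:02
  after task 2 (73 min): 11:15
  after break (24 min): 11:39
  after task 3 (57 min): 12:36
Total elapsed: 256 minutes
End time: 12:36

12:36


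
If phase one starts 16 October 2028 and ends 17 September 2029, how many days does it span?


Start date: 2028-10-16
End date: 2029-09-17
Oct 2028: +16 days
Nov 2028: +30 days
Dec 2028: +31 days
... (9 more months)
Total: 336 days

336


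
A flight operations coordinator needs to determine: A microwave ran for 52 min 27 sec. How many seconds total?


Minutes: 52
Extra seconds: 27
Seconds per minute: 60
Minutes to seconds: 52 x 60 = 3120
Total: 3120 + 27 = 3147

3147


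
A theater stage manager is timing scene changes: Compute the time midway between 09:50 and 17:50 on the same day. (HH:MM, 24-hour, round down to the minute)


Start time: 09:50 = 590 minutes from midnight
End time: 17:50 = 1070 minutes from midnight
Sum: 590 + 1070 = 1660
Midpoint: 1660 / 2 = 830 minutes
Convert: 830 / 60 = 13 hours, 50 minutes
Result: 13:50

13:50


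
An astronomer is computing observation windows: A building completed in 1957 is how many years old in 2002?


Birth year: 1957
Current year: 2002
Age = current year - birth year
Age = 2002 - 1957 = 45

45


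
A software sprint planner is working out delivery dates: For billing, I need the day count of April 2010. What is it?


Month: April
Year: 2010
April is a 30-day month
Total: 30 days

30


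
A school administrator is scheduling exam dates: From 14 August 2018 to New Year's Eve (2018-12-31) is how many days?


Start: August 14, 2018
End: December 31, 2018
Days left in August: 17
September: 30
October: 31
November: 30
December: 31
Sum of remaining months: 122
Total: 17 + 122 = 139

139


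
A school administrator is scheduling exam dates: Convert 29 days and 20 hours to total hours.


Days: 29
Extra hours: 20
Hours per day: 24
Days to hours: 29 x 24 = 696
Total: 696 + 20 = 716

716


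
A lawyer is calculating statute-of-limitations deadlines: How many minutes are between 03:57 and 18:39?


Start time: 03:57 = 237 minutes from midnight
End time: 18:39 = 1119 minutes from midnight
Difference: 1119 - 237 = 882 minutes
That is 14 hours and 42 minutes

882


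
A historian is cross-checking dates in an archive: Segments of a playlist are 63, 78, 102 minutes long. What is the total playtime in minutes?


Durations: 63, 78, 102
Running sum: 63
+ 78 = 141
+ 102 = 243
Total duration: 243 minutes
That is 4 hours and 3 minutes

243


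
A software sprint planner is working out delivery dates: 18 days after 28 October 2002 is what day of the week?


Start: 2002-10-28 (Monday)
Step 1 - find target date: add 18 days
  2002-10-28 + 18 days = 2002-11-15
Step 2 - day of week:
  18 mod 7 = 4
  Monday + 4 days -> Friday
Result: Friday (2002-11-15)

Friday


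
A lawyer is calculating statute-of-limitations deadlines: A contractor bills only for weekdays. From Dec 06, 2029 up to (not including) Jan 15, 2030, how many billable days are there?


Start: 2029-12-06 (Thursday)
End (exclusive): 2030-01-15 (Tuesday)
Total calendar days: 40
Full weeks: 40 // 7 = 5 -> 25 weekdays
Remaining 5 days starting on Thursday:
  Thu(w), Fri(w), Sat(-), Sun(-), Mon(w) -> 3 weekdays
Total business days: 25 + 3 = 28

28


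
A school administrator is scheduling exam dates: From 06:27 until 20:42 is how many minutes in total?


Start time: 06:27 = 387 minutes from midnight
End time: 20:42 = 1242 minutes from midnight
Difference: 1242 - 387 = 855 minutes
That is 14 hours and 15 minutes

855


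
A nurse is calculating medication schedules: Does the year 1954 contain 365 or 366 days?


Year: 1954
Check leap year rules:
Divisible by 4? No
1954 is not a leap year
Days: 365

365


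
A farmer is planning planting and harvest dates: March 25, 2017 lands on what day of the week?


Date: 2017-03-25
January 1, 2017 is a Sunday
Day of year: 84
Offset from Jan 1: 83 days
83 mod 7 = 6
Result: Saturday

Saturday


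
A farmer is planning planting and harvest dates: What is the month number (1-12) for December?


Calendar month order:
11. November
12. December <--
December is month number 12

12


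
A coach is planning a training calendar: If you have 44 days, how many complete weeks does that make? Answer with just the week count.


Total days: 44
Days per week: 7
Division: 44 / 7 = 6 remainder 2
Complete weeks: 6
Remaining days: 2

6


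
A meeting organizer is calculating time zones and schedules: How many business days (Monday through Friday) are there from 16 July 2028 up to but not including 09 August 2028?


Start: 2028-07-16 (Sunday)
End (exclusive): 2028-08-09 (Wednesday)
Total calendar days: 24
Full weeks: 24 // 7 = 3 -> 15 weekdays
Remaining 3 days starting on Sunday:
  Sun(-), Mon(w), Tue(w) -> 2 weekdays
Total business days: 15 + 2 = 17

17


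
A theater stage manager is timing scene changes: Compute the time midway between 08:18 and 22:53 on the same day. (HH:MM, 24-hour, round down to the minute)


Start time: 08:18 = 498 minutes from midnight
End time: 22:53 = 1373 minutes from midnight
Sum: 498 + 1373 = 1871
Midpoint: 1871 / 2 = 935 minutes
Convert: 935 / 60 = 15 hours, 35 minutes
Result: 15:35

15:35


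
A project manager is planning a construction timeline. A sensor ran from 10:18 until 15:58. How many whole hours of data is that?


Start: 10:18
End: 15:58
Hour difference: 15 - 10 = 5 hours
Minute difference: 58 - 18 = 40 minutes
Total minutes: 340
Complete hours: 340 / 60 = 5 (remainder 40)

5


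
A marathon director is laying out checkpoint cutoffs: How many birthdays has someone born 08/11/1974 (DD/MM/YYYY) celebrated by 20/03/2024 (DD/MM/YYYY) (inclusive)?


Birth: 1974-11-08
Reference: 2024-03-20
Year difference: 2024 - 1974 = 50
Has birthday (11-08) occurred by 03-20? No
Birthday not yet reached this year -> subtract 1
Age in full years: 49

49


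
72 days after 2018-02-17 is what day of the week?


Start: 2018-02-17 (Saturday)
Step 1 - find target date: add 72 days
  2018-02-17 + 72 days = 2018-04-30
Step 2 - day of week:
  72 mod 7 = 2
  Saturday + 2 days -> Monday
Result: Monday (2018-04-30)

Monday


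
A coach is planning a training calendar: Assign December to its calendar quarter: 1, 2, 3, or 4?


Month: December (month 12)
Q1: January-March (months 1-3)
Q2: April-June (months 4-6)
Q3: July-September (months 7-9)
Q4: October-December (months 10-12)
Month 12 falls in Q4

4


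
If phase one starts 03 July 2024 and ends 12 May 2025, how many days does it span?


Start date: 2024-07-03
End date: 2025-05-12
Jul 2024: +29 days
Aug 2024: +31 days
Sep 2024: +30 days
... (8 more months)
Total: 313 days

313


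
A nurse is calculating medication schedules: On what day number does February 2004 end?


Month: February
Year: 2004
2004 is a leap year
February has 29 days
Total: 29 days

29


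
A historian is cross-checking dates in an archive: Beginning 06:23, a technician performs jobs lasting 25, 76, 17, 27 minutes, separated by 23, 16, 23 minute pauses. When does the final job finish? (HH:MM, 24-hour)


Start: 06:23 = 383 min from midnight
  after task 1 (25 min): 06:48
  after break (23 min): 07:11
  after task 2 (76 min): 08:27
  after break (16 min): 08:43
  after task 3 (17 min): 09:00
  after break (23 min): 09:23
  after task 4 (27 min): 09:50
Total elapsed: 207 minutes
End time: 09:50

09:50


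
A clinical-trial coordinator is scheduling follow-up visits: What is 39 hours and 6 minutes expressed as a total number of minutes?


Hours: 39
Minutes: 6
Convert hours to minutes: 39 x 60 = 2340
Add remaining minutes: 2340 + 6 = 2346

2346


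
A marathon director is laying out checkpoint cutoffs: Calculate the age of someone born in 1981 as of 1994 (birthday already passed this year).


Birth year: 1981
Current year: 1994
Age = current year - birth year
Age = 1994 - 1981 = 13

13


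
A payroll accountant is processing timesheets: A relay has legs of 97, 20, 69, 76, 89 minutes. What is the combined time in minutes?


Durations: 97, 20, 69, 76, 89
Running sum: 97
+ 20 = 117
+ 69 = 186
+ 76 = 262
+ 89 = 351
Total duration: 351 minutes
That is 5 hours and 51 minutes

351


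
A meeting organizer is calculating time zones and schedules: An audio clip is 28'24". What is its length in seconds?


Minutes: 28
Seconds: 24
Convert minutes to seconds: 28 x 60 = 1680
Add remaining seconds: 1680 + 24 = 1704

1704


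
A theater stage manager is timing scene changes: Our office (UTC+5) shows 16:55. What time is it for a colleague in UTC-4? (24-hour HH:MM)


Local time: 16:55 at UTC+5 (offset 5h)
Target zone: UTC-4 (offset -4h)
Difference: -4 - (5) = -9 hours
Calculation: 16 + (-9) = 7
Result: 07:55

07:55


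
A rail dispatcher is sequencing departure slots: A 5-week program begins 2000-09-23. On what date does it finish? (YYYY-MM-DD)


Start: 2000-09-23
Weeks to add: 5
Convert to days: 5 x 7 = 35 days
Add 35 days to 2000-09-23
Result: 2000-10-28

2000-10-28


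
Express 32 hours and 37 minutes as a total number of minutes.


Hours: 32
Extra minutes: 37
Minutes per hour: 60
Hours to minutes: 32 x 60 = 1920
Total: 1920 + 37 = 1957

1957


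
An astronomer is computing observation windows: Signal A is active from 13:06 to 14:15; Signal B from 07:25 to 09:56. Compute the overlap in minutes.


Interval A: [786, 855] minutes from midnight
Interval B: [445, 596] minutes from midnight
Overlap start = max(786, 445) = 786
Overlap end = min(855, 596) = 596
End <= start, so the intervals do not overlap: 0 minutes

0


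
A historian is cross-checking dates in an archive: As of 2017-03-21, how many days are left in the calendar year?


Start: March 21, 2017
End: December 31, 2017
Days left in March: 10
April: 30
May: 31
June: 30
July: 31
... plus remaining months
Sum of remaining months: 275
Total: 10 + 275 = 285

285


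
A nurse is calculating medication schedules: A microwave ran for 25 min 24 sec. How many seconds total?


Minutes: 25
Extra seconds: 24
Seconds per minute: 60
Minutes to seconds: 25 x 60 = 1500
Total: 1500 + 24 = 1524

1524


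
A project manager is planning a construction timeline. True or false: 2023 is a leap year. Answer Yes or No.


Year: 2023
Divisible by 4? 2023 / 4 = 505.75 -> No
Not divisible by 4, so NOT a leap year

No


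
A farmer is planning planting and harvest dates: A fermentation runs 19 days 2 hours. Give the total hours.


Days: 19
Extra hours: 2
Hours per day: 24
Days to hours: 19 x 24 = 456
Total: 456 + 2 = 458

458


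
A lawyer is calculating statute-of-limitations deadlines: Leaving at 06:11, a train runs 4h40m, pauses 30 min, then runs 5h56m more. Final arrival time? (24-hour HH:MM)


Depart: 06:11
Leg 1: +280 min -> 10:51
Layover: +30 min -> 11:21
Leg 2: +356 min -> 17:17
Total travel: 666 minutes = 11h 6m
Arrival: 17:17

17:17


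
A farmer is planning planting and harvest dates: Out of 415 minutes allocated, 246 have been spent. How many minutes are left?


Total budget: 415 minutes
Time used: 246 minutes
Remaining: 415 - 246 = 169 minutes
Percent used: 59.3%
Percent remaining: 40.7%

169


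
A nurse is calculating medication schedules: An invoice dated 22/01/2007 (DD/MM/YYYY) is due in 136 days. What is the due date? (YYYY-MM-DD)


Start: 2007-01-22
Adding 136 days
Days remaining in January: 9
After January: 127 days still to add
February 2007: 28 days, 99 remaining
March 2007: 31 days, 68 remaining
April 2007: 30 days, 38 remaining
May 2007: 31 days, 7 remaining
Result: 2007-06-07

2007-06-07


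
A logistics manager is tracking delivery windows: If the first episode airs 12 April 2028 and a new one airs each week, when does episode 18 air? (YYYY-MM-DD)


First occurrence: 2028-04-12 (occurrence 1)
Each occurrence is 7 days after the previous.
Occurrence 18 is 17 weeks after the first.
17 weeks = 119 days
2028-04-12 + 119 days = 2028-08-09

2028-08-09


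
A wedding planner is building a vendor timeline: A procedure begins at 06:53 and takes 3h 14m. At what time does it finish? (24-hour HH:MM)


Start time: 06:53
Adding: 3 hours 14 minutes
Minutes: 53 + 14 = 67
Minute overflow: 67 >= 60, so carry 1 hour, minutes = 7
Hours: 6 + 3 + 1 = 10
Result: 10:07

10:07


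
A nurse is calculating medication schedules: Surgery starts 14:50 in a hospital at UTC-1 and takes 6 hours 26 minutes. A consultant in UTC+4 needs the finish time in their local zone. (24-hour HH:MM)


Start: 14:50 in UTC-1
Step 1 - add duration:
  minutes: 50 + 26 = 76 (carry 1h)
  hours: 14 + 6 + 1 = 21
  end in UTC-1: 21:16
Step 2 - convert UTC-1 -> UTC+4:
  offset difference: 4 - (-1) = 5 hours
  21 + (5) = 26 -> mod 24 = 2
Result: 02:16 in UTC+4

02:16


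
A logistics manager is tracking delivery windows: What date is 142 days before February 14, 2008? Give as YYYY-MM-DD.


Start: 2008-02-14
Subtracting 142 days
Days already passed in February: 14
After going back through February: 128 more days to subtract
January 2008: 31 days, 97 remaining
December 2007: 31 days, 66 remaining
November 2007: 30 days, 36 remaining
October 2007: 31 days, 5 remaining
Result: 2007-09-25

2007-09-25


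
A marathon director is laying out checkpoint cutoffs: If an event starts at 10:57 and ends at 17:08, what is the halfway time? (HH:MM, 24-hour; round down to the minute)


Start time: 10:57 = 657 minutes from midnight
End time: 17:08 = 1028 minutes from midnight
Sum: 657 + 1028 = 1685
Midpoint: 1685 / 2 = 842 minutes
Convert: 842 / 60 = 14 hours, 2 minutes
Result: 14:02

14:02


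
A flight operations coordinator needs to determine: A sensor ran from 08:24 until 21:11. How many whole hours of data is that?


Start: 08:24
End: 21:11
Hour difference: 21 - 8 = 13 hours
Minute difference: 11 - 24 = -13 minutes
Total minutes: 767
Complete hours: 767 / 60 = 12 (remainder 47)

12


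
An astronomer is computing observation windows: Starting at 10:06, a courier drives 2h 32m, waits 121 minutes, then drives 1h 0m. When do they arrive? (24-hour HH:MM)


Depart: 10:06
Leg 1: +152 min -> 12:38
Layover: +121 min -> 14:39
Leg 2: +60 min -> 15:39
Total travel: 333 minutes = 5h 33m
Arrival: 15:39

15:39
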